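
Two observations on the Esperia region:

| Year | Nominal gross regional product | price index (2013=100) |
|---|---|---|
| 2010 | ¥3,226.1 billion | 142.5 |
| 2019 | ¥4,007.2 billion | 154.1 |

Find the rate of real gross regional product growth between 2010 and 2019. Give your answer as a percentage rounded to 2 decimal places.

14.86%

Real gross regional product 2010 = 3226.1 / 1.425 = 2263.93.
Real gross regional product 2019 = 4007.2 / 1.541 = 2600.39.
Real growth = 2600.39 / 2263.93 − 1 = 0.1486.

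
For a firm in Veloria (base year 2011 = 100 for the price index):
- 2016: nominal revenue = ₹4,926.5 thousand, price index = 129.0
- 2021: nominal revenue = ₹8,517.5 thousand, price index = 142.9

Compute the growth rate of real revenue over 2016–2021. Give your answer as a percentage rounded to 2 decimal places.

Real revenue 2016 = 4926.5 / 1.290 = 3818.99.
Real revenue 2021 = 8517.5 / 1.429 = 5960.46.
Real growth = 5960.46 / 3818.99 − 1 = 0.5607.

56.07%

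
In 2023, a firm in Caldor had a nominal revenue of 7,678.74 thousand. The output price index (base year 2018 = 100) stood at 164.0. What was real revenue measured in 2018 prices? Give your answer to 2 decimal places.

Real revenue = Nominal / (output price index/100) = 7678.74 / 1.640 = 4682.16.

4,682.16 thousand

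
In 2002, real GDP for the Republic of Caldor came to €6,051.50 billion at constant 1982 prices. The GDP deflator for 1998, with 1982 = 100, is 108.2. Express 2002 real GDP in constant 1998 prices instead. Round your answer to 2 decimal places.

€6,547.72 billion

Real GDP in 1998 prices = Real GDP in 1982 prices × (P_1998/P_1982) = 6051.50 × 1.082 = 6547.72.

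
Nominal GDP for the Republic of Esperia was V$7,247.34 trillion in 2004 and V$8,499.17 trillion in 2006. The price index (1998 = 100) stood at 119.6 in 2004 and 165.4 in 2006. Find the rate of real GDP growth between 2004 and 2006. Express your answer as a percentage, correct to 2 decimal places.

Real GDP 2004 = 7247.34 / 1.196 = 6059.65.
Real GDP 2006 = 8499.17 / 1.654 = 5138.56.
Real growth = 5138.56 / 6059.65 − 1 = -0.1520.

-15.20%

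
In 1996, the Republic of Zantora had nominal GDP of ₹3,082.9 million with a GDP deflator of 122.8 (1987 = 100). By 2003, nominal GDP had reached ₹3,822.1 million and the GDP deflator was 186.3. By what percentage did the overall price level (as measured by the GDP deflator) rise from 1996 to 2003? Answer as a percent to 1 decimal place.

Price-level change = 186.3 / 122.8 − 1 = 0.5171.

51.7%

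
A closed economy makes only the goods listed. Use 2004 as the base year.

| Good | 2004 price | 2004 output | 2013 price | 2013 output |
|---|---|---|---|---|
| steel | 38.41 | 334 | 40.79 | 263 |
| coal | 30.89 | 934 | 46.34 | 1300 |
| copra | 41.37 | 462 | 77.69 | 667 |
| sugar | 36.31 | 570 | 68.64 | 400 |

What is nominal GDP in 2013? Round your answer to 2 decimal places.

Nominal GDP 2013 = Σ (p_2013 × q_2013) = 40.79·263 + 46.34·1300 + 77.69·667 + 68.64·400 = 150245.00.

150245.00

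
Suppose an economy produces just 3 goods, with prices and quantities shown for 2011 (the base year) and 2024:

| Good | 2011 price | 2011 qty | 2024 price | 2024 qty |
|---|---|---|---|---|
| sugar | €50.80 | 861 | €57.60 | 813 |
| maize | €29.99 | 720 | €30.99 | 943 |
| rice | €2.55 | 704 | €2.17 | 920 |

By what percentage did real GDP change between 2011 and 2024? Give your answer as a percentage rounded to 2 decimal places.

7.15%

Real GDP 2011 = Nominal GDP 2011 = 50.80·861 + 29.99·720 + 2.55·704 = 67126.80.
Real GDP 2024 (at 2011 prices) = 50.80·813 + 29.99·943 + 2.55·920 = 71926.97.
Real growth = 71926.97/67126.80 − 1 = 0.0715.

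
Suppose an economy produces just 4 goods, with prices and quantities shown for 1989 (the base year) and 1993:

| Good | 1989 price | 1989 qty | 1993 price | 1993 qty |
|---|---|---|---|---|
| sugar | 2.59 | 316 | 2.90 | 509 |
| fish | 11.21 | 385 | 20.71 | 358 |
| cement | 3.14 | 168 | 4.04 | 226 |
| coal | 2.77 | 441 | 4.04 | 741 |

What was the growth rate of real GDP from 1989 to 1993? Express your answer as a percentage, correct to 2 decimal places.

17.58%

Real GDP 1989 = Nominal GDP 1989 = 2.59·316 + 11.21·385 + 3.14·168 + 2.77·441 = 6883.38.
Real GDP 1993 (at 1989 prices) = 2.59·509 + 11.21·358 + 3.14·226 + 2.77·741 = 8093.70.
Real growth = 8093.70/6883.38 − 1 = 0.1758.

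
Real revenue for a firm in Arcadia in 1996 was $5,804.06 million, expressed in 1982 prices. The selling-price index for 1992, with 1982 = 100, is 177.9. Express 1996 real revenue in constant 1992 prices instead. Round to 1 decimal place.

$10,325.4 million

Real revenue in 1992 prices = Real revenue in 1982 prices × (P_1992/P_1982) = 5804.06 × 1.779 = 10325.42.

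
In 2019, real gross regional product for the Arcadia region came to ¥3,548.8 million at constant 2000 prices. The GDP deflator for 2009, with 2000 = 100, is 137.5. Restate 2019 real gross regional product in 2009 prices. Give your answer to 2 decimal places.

¥4,879.60 million

Real gross regional product in 2009 prices = Real gross regional product in 2000 prices × (P_2009/P_2000) = 3548.8 × 1.375 = 4879.60.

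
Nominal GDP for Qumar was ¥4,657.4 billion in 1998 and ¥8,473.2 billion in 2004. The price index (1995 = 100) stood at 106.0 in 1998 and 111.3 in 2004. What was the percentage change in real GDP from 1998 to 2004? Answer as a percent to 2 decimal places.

73.27%

Deflate each year: 1998 → 4657.4/1.060 = 4393.77; 2004 → 8473.2/1.113 = 7612.94.
So real GDP changed by 7612.94/4393.77 − 1 = 0.7327, i.e. 73.27%.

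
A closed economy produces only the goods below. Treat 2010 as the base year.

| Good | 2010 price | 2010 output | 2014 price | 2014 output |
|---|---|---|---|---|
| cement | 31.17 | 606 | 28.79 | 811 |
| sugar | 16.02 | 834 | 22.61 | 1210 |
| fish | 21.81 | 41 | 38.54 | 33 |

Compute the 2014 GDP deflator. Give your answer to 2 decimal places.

Nominal GDP 2014 = 28.79·811 + 22.61·1210 + 38.54·33 = 51978.61.
Real GDP 2014 (at 2010 prices) = 31.17·811 + 16.02·1210 + 21.81·33 = 45382.80.
Deflator = Nominal/Real × 100 = 51978.61/45382.80 × 100 = 114.534.

114.53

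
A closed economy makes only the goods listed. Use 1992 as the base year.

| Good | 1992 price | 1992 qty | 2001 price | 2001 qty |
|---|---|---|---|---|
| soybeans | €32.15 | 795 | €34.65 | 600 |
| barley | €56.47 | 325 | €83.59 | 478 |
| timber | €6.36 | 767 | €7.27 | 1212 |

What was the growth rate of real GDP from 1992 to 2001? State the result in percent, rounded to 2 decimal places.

10.66%

Real GDP 1992 = Nominal GDP 1992 = 32.15·795 + 56.47·325 + 6.36·767 = 48790.12.
Real GDP 2001 (at 1992 prices) = 32.15·600 + 56.47·478 + 6.36·1212 = 53990.98.
Real growth = 53990.98/48790.12 − 1 = 0.1066.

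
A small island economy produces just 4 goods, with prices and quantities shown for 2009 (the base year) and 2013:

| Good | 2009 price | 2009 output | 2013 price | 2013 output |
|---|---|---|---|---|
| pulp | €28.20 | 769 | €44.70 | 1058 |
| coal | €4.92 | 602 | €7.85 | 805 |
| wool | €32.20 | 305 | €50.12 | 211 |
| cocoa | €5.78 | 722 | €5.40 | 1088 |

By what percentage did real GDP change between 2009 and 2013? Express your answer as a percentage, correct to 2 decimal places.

21.32%

Real GDP 2009 = Nominal GDP 2009 = 28.20·769 + 4.92·602 + 32.20·305 + 5.78·722 = 38641.80.
Real GDP 2013 (at 2009 prices) = 28.20·1058 + 4.92·805 + 32.20·211 + 5.78·1088 = 46879.04.
Real growth = 46879.04/38641.80 − 1 = 0.2132.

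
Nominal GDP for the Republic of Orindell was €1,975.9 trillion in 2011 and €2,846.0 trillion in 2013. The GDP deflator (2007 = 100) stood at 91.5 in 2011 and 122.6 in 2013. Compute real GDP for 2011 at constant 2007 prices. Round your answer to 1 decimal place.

Real GDP = Nominal / (GDP deflator/100) = 1975.9 / 0.915 = 2159.45.

€2,159.5 trillion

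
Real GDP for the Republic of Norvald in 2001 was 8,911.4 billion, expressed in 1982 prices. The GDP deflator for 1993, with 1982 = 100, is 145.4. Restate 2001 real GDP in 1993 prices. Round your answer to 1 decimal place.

Real GDP in 1993 prices = Real GDP in 1982 prices × (P_1993/P_1982) = 8911.4 × 1.454 = 12957.18.

12,957.2 billion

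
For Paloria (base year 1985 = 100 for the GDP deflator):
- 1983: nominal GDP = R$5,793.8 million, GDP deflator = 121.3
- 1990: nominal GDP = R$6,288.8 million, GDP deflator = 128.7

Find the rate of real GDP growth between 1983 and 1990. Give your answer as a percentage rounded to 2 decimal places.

Deflate each year: 1983 → 5793.8/1.213 = 4776.42; 1990 → 6288.8/1.287 = 4886.40.
So real GDP changed by 4886.40/4776.42 − 1 = 0.0230, i.e. 2.30%.

2.30%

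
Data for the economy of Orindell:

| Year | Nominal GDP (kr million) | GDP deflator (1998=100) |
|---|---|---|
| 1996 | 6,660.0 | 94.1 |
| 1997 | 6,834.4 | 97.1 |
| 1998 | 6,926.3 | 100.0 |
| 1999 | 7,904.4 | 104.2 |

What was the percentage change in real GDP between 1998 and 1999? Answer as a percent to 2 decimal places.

9.52%

Real GDP 1998 = 6926.3/1.000 = 6926.30.
Real GDP 1999 = 7904.4/1.042 = 7585.80.
Change = 7585.80/6926.30 − 1 = 0.0952.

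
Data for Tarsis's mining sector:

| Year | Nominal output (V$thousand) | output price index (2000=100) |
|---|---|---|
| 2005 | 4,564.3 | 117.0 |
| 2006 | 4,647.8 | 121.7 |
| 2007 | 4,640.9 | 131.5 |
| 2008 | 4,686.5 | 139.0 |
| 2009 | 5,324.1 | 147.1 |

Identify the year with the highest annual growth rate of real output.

2006: real = 4647.8/1.217 = 3819.06; growth vs 2005 (3901.11) = -2.10%.
2007: real = 4640.9/1.315 = 3529.20; growth vs 2006 (3819.06) = -7.59%.
2008: real = 4686.5/1.390 = 3371.58; growth vs 2007 (3529.20) = -4.47%.
2009: real = 5324.1/1.471 = 3619.37; growth vs 2008 (3371.58) = 7.35%.

2009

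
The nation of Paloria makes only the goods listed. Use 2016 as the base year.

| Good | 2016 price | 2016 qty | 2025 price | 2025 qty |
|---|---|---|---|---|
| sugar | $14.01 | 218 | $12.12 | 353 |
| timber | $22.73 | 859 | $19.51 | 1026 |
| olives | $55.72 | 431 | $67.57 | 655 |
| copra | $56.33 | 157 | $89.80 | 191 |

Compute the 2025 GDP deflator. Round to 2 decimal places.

113.48

Nominal GDP 2025 = 12.12·353 + 19.51·1026 + 67.57·655 + 89.80·191 = 85705.77.
Real GDP 2025 (at 2016 prices) = 14.01·353 + 22.73·1026 + 55.72·655 + 56.33·191 = 75522.14.
Deflator = Nominal/Real × 100 = 85705.77/75522.14 × 100 = 113.484.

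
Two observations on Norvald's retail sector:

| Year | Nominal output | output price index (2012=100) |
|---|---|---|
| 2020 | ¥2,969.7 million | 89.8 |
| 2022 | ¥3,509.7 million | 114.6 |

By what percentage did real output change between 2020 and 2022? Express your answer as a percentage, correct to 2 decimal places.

-7.39%

Real output 2020 = 2969.7 / 0.898 = 3307.02.
Real output 2022 = 3509.7 / 1.146 = 3062.57.
Real growth = 3062.57 / 3307.02 − 1 = -0.0739.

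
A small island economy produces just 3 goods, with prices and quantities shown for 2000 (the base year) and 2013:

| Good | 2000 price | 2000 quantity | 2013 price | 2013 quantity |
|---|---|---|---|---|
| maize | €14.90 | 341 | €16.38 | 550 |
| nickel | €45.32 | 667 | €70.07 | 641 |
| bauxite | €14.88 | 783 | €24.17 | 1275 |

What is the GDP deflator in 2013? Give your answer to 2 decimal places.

150.74

Nominal GDP 2013 = 16.38·550 + 70.07·641 + 24.17·1275 = 84740.62.
Real GDP 2013 (at 2000 prices) = 14.90·550 + 45.32·641 + 14.88·1275 = 56217.12.
Deflator = Nominal/Real × 100 = 84740.62/56217.12 × 100 = 150.738.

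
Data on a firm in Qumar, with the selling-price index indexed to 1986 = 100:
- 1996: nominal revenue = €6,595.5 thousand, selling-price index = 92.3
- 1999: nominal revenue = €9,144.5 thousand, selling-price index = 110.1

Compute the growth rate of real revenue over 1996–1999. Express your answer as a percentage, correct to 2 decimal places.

16.23%

Deflate each year: 1996 → 6595.5/0.923 = 7145.72; 1999 → 9144.5/1.101 = 8305.63.
So real revenue changed by 8305.63/7145.72 − 1 = 0.1623, i.e. 16.23%.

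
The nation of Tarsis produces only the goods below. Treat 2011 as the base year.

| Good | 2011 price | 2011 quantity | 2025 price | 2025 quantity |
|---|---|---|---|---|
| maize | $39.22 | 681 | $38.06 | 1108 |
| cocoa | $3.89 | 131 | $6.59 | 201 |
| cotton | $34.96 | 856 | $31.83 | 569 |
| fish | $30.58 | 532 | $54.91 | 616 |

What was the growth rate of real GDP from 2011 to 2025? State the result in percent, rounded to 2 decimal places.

13.01%

Real GDP 2011 = Nominal GDP 2011 = 39.22·681 + 3.89·131 + 34.96·856 + 30.58·532 = 73412.73.
Real GDP 2025 (at 2011 prices) = 39.22·1108 + 3.89·201 + 34.96·569 + 30.58·616 = 82967.17.
Real growth = 82967.17/73412.73 − 1 = 0.1301.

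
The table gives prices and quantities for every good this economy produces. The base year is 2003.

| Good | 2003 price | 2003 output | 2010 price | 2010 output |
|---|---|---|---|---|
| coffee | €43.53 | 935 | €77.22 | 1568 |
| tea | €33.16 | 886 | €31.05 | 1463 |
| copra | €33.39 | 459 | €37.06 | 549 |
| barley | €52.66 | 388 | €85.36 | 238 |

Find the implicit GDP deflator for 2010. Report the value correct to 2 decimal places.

140.33

Nominal GDP 2010 = 77.22·1568 + 31.05·1463 + 37.06·549 + 85.36·238 = 207168.73.
Real GDP 2010 (at 2003 prices) = 43.53·1568 + 33.16·1463 + 33.39·549 + 52.66·238 = 147632.31.
Deflator = Nominal/Real × 100 = 207168.73/147632.31 × 100 = 140.328.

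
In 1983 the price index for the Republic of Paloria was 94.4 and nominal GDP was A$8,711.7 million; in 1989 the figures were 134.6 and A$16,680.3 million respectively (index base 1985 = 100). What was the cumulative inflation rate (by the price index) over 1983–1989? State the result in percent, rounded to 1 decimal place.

Price-level change = 134.6 / 94.4 − 1 = 0.4258.

42.6%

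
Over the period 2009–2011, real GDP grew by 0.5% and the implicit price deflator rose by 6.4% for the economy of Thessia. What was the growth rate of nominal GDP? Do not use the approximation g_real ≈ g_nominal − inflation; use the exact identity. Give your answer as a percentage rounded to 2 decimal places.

(1 + g_nom) = (1 + g_real)(1 + π) = 1.0050 × 1.0640 = 1.06932.

6.93%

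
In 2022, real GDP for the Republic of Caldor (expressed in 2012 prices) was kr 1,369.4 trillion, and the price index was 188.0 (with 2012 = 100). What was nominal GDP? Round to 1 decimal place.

Nominal GDP = Real × (price index/100) = 1369.4 × 1.880 = 2574.47.

kr 2,574.5 trillion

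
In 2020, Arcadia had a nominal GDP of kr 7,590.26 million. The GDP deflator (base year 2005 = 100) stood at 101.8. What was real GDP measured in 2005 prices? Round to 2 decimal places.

Real GDP = Nominal / (GDP deflator/100) = 7590.26 / 1.018 = 7456.05.

kr 7,456.05 million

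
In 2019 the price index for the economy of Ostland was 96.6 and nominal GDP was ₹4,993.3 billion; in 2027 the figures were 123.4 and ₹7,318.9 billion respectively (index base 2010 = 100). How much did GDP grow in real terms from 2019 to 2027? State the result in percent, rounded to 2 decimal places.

Real GDP 2019 = 4993.3 / 0.966 = 5169.05.
Real GDP 2027 = 7318.9 / 1.234 = 5931.04.
Real growth = 5931.04 / 5169.05 − 1 = 0.1474.

14.74%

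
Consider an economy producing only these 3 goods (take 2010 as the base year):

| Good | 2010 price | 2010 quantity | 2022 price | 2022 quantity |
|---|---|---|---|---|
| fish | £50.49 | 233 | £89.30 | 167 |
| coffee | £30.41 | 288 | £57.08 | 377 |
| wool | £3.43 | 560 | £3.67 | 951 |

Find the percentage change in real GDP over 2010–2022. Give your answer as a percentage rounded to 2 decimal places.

Real GDP 2010 = Nominal GDP 2010 = 50.49·233 + 30.41·288 + 3.43·560 = 22443.05.
Real GDP 2022 (at 2010 prices) = 50.49·167 + 30.41·377 + 3.43·951 = 23158.33.
Real growth = 23158.33/22443.05 − 1 = 0.0319.

3.19%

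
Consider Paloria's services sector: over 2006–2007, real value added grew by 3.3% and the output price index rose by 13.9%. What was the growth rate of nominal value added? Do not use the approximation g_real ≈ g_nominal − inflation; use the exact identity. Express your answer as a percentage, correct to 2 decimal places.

17.66%

(1 + g_nom) = (1 + g_real)(1 + π) = 1.0330 × 1.1390 = 1.17659.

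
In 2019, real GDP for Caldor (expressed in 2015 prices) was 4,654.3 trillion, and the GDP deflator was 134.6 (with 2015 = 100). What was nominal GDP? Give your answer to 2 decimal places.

Nominal GDP = Real × (GDP deflator/100) = 4654.3 × 1.346 = 6264.69.

6,264.69 trillion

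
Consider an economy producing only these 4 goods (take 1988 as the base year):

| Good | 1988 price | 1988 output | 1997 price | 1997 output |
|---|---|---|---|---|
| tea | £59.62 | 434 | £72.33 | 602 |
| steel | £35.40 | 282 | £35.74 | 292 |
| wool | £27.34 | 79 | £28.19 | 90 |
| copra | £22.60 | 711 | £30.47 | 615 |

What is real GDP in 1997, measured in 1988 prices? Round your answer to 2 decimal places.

Real GDP 1997 = Σ (p_1988 × q_1997) = 59.62·602 + 35.40·292 + 27.34·90 + 22.60·615 = 62587.64.

£62587.64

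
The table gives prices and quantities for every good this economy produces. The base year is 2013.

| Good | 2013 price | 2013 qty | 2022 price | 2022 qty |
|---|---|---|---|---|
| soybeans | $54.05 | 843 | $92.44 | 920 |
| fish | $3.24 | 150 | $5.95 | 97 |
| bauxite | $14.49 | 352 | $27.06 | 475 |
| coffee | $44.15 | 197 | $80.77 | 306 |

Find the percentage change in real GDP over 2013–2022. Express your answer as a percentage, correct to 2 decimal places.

Real GDP 2013 = Nominal GDP 2013 = 54.05·843 + 3.24·150 + 14.49·352 + 44.15·197 = 59848.18.
Real GDP 2022 (at 2013 prices) = 54.05·920 + 3.24·97 + 14.49·475 + 44.15·306 = 70432.93.
Real growth = 70432.93/59848.18 − 1 = 0.1769.

17.69%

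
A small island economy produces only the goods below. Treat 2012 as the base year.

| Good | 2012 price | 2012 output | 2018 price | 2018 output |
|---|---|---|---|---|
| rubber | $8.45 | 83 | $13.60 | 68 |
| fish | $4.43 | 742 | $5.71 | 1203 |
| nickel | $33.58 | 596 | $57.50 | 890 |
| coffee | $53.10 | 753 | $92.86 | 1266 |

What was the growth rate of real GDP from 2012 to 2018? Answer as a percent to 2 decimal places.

60.99%

Real GDP 2012 = Nominal GDP 2012 = 8.45·83 + 4.43·742 + 33.58·596 + 53.10·753 = 63986.39.
Real GDP 2018 (at 2012 prices) = 8.45·68 + 4.43·1203 + 33.58·890 + 53.10·1266 = 103014.69.
Real growth = 103014.69/63986.39 − 1 = 0.6099.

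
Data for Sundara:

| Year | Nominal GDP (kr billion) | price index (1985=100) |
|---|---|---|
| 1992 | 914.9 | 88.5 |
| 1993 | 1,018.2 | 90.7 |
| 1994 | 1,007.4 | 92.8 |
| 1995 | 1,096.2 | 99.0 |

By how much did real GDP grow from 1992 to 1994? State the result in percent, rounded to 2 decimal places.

5.01%

Real GDP 1992 = 914.9/0.885 = 1033.79.
Real GDP 1994 = 1007.4/0.928 = 1085.56.
Change = 1085.56/1033.79 − 1 = 0.0501.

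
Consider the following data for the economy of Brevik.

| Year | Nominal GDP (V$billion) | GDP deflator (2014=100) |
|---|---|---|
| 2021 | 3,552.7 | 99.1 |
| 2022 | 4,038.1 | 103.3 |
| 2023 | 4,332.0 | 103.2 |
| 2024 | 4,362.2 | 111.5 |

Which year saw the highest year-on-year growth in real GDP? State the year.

2022: real = 4038.1/1.033 = 3909.10; growth vs 2021 (3584.96) = 9.04%.
2023: real = 4332.0/1.032 = 4197.67; growth vs 2022 (3909.10) = 7.38%.
2024: real = 4362.2/1.115 = 3912.29; growth vs 2023 (4197.67) = -6.80%.

2022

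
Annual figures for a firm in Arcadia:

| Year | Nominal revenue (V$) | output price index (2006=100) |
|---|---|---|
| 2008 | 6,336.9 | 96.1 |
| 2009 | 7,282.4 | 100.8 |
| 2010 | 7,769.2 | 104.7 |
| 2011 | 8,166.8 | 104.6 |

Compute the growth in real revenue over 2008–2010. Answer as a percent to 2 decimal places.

12.53%

Real revenue 2008 = 6336.9/0.961 = 6594.07.
Real revenue 2010 = 7769.2/1.047 = 7420.44.
Change = 7420.44/6594.07 − 1 = 0.1253.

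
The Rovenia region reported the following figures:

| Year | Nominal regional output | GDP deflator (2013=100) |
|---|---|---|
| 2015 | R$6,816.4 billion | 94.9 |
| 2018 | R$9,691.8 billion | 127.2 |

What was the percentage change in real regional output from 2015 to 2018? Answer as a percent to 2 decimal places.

6.08%

Deflate each year: 2015 → 6816.4/0.949 = 7182.72; 2018 → 9691.8/1.272 = 7619.34.
So real regional output changed by 7619.34/7182.72 − 1 = 0.0608, i.e. 6.08%.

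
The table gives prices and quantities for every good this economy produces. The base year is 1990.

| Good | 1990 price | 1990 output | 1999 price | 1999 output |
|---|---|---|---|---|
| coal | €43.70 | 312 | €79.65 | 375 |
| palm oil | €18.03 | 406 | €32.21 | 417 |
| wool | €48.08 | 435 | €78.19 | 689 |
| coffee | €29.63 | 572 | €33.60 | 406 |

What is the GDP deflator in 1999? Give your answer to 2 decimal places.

160.45

Nominal GDP 1999 = 79.65·375 + 32.21·417 + 78.19·689 + 33.60·406 = 110814.83.
Real GDP 1999 (at 1990 prices) = 43.70·375 + 18.03·417 + 48.08·689 + 29.63·406 = 69062.91.
Deflator = Nominal/Real × 100 = 110814.83/69062.91 × 100 = 160.455.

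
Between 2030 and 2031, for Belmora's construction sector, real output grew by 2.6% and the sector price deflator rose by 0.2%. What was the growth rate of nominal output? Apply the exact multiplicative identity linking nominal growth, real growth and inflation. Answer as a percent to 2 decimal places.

(1 + g_nom) = (1 + g_real)(1 + π) = 1.0260 × 1.0020 = 1.02805.

2.81%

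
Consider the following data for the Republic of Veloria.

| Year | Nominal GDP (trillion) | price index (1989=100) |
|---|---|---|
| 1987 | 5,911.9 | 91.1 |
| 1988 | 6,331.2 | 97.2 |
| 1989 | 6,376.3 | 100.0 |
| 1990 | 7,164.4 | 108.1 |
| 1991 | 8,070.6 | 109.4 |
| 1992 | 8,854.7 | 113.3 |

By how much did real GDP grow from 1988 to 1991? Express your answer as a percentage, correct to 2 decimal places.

13.26%

Real GDP 1988 = 6331.2/0.972 = 6513.58.
Real GDP 1991 = 8070.6/1.094 = 7377.15.
Change = 7377.15/6513.58 − 1 = 0.1326.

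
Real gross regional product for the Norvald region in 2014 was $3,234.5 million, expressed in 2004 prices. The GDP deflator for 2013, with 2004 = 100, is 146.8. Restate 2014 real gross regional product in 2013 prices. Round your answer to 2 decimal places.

Real gross regional product in 2013 prices = Real gross regional product in 2004 prices × (P_2013/P_2004) = 3234.5 × 1.468 = 4748.25.

$4,748.25 million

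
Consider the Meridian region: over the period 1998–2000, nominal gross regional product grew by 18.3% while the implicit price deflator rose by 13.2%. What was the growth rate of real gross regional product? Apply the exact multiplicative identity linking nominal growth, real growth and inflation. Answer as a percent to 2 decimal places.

4.51%

(1 + g_nom) = (1 + g_real)(1 + π), so g_real = 1.1830 / 1.1320 − 1 = 0.04505.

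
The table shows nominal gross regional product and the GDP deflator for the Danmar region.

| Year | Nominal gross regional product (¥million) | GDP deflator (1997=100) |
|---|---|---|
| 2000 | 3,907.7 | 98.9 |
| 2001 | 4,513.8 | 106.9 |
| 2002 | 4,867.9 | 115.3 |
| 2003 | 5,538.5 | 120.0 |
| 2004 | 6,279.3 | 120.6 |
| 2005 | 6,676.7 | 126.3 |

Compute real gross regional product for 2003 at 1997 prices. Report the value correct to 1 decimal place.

Real gross regional product 2003 = 5538.5 / 1.200 = 4615.42.

¥4,615.4 million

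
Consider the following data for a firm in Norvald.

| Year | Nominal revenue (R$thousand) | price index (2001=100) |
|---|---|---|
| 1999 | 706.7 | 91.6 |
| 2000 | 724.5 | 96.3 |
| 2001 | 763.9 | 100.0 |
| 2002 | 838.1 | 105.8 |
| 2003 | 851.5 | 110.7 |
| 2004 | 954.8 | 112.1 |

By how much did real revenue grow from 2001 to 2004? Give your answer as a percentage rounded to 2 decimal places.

11.50%

Real revenue 2001 = 763.9/1.000 = 763.90.
Real revenue 2004 = 954.8/1.121 = 851.74.
Change = 851.74/763.90 − 1 = 0.1150.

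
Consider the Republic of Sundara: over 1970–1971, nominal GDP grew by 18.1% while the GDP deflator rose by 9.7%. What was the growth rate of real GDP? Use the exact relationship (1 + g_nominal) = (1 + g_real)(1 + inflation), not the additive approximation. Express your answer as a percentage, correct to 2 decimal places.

(1 + g_nom) = (1 + g_real)(1 + π), so g_real = 1.1810 / 1.0970 − 1 = 0.07657.

7.66%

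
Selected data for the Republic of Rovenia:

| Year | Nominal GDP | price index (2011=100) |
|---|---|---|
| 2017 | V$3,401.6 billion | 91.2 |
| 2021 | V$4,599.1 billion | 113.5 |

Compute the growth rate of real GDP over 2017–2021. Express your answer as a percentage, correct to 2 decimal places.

Real GDP 2017 = 3401.6 / 0.912 = 3729.82.
Real GDP 2021 = 4599.1 / 1.135 = 4052.07.
Real growth = 4052.07 / 3729.82 − 1 = 0.0864.

8.64%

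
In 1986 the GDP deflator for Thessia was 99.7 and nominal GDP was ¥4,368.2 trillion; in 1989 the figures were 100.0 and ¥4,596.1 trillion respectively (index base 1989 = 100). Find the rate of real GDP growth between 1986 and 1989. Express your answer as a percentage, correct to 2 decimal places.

4.90%

Real GDP 1986 = 4368.2 / 0.997 = 4381.34.
Real GDP 1989 = 4596.1 / 1.000 = 4596.10.
Real growth = 4596.10 / 4381.34 − 1 = 0.0490.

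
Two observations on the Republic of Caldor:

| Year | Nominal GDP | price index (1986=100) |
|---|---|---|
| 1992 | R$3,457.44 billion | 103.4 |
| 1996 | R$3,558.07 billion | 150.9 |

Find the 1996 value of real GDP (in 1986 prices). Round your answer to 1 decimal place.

R$2,357.9 billion

Real GDP = Nominal / (price index/100) = 3558.07 / 1.509 = 2357.90.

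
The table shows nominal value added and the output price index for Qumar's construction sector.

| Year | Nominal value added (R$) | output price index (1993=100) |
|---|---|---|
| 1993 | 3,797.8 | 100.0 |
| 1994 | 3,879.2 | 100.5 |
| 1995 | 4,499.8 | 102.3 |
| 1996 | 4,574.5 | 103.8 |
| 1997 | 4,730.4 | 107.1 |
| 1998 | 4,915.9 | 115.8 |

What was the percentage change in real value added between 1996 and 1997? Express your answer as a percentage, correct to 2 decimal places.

0.22%

Real value added 1996 = 4574.5/1.038 = 4407.03.
Real value added 1997 = 4730.4/1.071 = 4416.81.
Change = 4416.81/4407.03 − 1 = 0.0022.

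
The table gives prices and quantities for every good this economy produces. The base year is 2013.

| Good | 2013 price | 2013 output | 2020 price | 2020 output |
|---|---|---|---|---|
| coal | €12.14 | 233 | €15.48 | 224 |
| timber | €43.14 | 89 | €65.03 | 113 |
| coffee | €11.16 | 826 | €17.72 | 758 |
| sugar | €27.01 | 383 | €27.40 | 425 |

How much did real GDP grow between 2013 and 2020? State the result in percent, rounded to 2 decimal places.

Real GDP 2013 = Nominal GDP 2013 = 12.14·233 + 43.14·89 + 11.16·826 + 27.01·383 = 26231.07.
Real GDP 2020 (at 2013 prices) = 12.14·224 + 43.14·113 + 11.16·758 + 27.01·425 = 27532.71.
Real growth = 27532.71/26231.07 − 1 = 0.0496.

4.96%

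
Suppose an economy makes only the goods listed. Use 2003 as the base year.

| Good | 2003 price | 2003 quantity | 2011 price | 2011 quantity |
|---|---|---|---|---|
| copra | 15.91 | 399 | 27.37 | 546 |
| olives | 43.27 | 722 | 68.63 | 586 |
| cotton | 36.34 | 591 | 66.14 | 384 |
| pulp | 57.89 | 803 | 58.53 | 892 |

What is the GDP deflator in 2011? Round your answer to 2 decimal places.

Nominal GDP 2011 = 27.37·546 + 68.63·586 + 66.14·384 + 58.53·892 = 132767.72.
Real GDP 2011 (at 2003 prices) = 15.91·546 + 43.27·586 + 36.34·384 + 57.89·892 = 99635.52.
Deflator = Nominal/Real × 100 = 132767.72/99635.52 × 100 = 133.253.

133.25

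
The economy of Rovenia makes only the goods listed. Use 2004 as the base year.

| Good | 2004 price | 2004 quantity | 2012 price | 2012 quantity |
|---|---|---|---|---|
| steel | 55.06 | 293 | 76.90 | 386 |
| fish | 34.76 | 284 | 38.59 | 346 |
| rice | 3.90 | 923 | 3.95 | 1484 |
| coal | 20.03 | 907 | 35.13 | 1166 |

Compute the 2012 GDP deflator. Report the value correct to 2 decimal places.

143.95

Nominal GDP 2012 = 76.90·386 + 38.59·346 + 3.95·1484 + 35.13·1166 = 89858.92.
Real GDP 2012 (at 2004 prices) = 55.06·386 + 34.76·346 + 3.90·1484 + 20.03·1166 = 62422.70.
Deflator = Nominal/Real × 100 = 89858.92/62422.70 × 100 = 143.952.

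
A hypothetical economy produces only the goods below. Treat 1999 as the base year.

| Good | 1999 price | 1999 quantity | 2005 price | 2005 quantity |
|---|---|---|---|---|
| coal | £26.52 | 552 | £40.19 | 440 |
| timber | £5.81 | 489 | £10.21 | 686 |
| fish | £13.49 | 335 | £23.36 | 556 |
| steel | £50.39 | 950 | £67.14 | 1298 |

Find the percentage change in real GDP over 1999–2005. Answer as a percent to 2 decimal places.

Real GDP 1999 = Nominal GDP 1999 = 26.52·552 + 5.81·489 + 13.49·335 + 50.39·950 = 69869.78.
Real GDP 2005 (at 1999 prices) = 26.52·440 + 5.81·686 + 13.49·556 + 50.39·1298 = 88561.12.
Real growth = 88561.12/69869.78 − 1 = 0.2675.

26.75%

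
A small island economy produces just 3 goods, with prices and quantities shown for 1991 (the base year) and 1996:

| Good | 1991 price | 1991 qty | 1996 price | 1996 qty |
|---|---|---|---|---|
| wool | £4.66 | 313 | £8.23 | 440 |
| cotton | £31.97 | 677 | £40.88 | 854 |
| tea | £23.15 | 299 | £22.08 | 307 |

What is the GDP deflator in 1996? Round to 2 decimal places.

124.28

Nominal GDP 1996 = 8.23·440 + 40.88·854 + 22.08·307 = 45311.28.
Real GDP 1996 (at 1991 prices) = 4.66·440 + 31.97·854 + 23.15·307 = 36459.83.
Deflator = Nominal/Real × 100 = 45311.28/36459.83 × 100 = 124.277.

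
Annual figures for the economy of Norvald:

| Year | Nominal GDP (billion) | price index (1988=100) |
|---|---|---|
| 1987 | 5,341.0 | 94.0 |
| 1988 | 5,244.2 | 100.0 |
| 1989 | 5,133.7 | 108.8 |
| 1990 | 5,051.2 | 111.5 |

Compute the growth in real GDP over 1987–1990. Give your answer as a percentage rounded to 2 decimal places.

-20.27%

Real GDP 1987 = 5341.0/0.940 = 5681.91.
Real GDP 1990 = 5051.2/1.115 = 4530.22.
Change = 4530.22/5681.91 − 1 = -0.2027.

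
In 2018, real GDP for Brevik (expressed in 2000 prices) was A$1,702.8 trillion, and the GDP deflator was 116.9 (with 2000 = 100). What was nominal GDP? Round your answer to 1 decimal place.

A$1,990.6 trillion

Nominal GDP = Real × (GDP deflator/100) = 1702.8 × 1.169 = 1990.57.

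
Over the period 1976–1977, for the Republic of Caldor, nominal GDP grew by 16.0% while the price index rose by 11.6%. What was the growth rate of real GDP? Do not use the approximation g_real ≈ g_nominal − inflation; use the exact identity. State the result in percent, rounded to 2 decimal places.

3.94%

(1 + g_nom) = (1 + g_real)(1 + π), so g_real = 1.1600 / 1.1160 − 1 = 0.03943.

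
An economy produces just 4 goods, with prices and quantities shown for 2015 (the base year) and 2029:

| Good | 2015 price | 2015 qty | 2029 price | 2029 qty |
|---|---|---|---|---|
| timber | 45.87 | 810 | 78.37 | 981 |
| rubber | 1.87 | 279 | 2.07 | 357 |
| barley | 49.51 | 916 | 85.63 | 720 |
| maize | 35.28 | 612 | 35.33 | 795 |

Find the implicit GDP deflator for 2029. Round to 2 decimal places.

Nominal GDP 2029 = 78.37·981 + 2.07·357 + 85.63·720 + 35.33·795 = 167360.91.
Real GDP 2029 (at 2015 prices) = 45.87·981 + 1.87·357 + 49.51·720 + 35.28·795 = 109360.86.
Deflator = Nominal/Real × 100 = 167360.91/109360.86 × 100 = 153.035.

153.04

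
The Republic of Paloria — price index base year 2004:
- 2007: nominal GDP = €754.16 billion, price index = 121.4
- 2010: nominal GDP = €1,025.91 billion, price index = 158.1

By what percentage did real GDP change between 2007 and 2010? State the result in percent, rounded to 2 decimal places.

Real GDP 2007 = 754.16 / 1.214 = 621.22.
Real GDP 2010 = 1025.91 / 1.581 = 648.90.
Real growth = 648.90 / 621.22 − 1 = 0.0446.

4.46%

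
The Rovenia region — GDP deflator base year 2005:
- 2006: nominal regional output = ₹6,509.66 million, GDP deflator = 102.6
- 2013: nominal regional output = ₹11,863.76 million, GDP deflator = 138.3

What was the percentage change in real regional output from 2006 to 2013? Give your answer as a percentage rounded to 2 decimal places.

Real regional output 2006 = 6509.66 / 1.026 = 6344.70.
Real regional output 2013 = 11863.76 / 1.383 = 8578.28.
Real growth = 8578.28 / 6344.70 − 1 = 0.3520.

35.20%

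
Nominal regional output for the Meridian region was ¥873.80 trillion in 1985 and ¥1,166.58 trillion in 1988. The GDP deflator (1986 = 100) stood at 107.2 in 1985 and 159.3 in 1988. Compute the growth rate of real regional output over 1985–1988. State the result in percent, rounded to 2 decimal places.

-10.16%

Real regional output 1985 = 873.80 / 1.072 = 815.11.
Real regional output 1988 = 1166.58 / 1.593 = 732.32.
Real growth = 732.32 / 815.11 − 1 = -0.1016.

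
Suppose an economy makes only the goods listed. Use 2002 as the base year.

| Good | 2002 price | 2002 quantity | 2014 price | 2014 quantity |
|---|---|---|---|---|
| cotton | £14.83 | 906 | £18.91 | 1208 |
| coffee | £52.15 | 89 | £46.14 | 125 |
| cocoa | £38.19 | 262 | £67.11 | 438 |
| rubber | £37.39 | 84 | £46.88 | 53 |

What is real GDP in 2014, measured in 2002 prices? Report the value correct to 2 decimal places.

Real GDP 2014 = Σ (p_2002 × q_2014) = 14.83·1208 + 52.15·125 + 38.19·438 + 37.39·53 = 43142.28.

£43142.28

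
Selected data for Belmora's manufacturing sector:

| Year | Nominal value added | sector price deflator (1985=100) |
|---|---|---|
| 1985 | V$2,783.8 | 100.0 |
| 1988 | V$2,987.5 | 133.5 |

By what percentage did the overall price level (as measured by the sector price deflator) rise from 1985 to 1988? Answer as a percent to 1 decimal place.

33.5%

Price-level change = 133.5 / 100.0 − 1 = 0.3350.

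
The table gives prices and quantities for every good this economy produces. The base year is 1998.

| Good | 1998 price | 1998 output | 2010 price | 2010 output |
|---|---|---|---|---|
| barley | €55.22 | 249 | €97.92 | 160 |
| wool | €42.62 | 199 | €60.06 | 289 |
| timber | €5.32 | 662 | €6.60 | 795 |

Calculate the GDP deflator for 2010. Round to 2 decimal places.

Nominal GDP 2010 = 97.92·160 + 60.06·289 + 6.60·795 = 38271.54.
Real GDP 2010 (at 1998 prices) = 55.22·160 + 42.62·289 + 5.32·795 = 25381.78.
Deflator = Nominal/Real × 100 = 38271.54/25381.78 × 100 = 150.784.

150.78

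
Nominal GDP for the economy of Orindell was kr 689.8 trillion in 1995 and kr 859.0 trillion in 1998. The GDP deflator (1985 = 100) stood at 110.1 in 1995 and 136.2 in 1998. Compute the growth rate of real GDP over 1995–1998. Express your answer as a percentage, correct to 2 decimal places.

Deflate each year: 1995 → 689.8/1.101 = 626.52; 1998 → 859.0/1.362 = 630.69.
So real GDP changed by 630.69/626.52 − 1 = 0.0067, i.e. 0.67%.

0.67%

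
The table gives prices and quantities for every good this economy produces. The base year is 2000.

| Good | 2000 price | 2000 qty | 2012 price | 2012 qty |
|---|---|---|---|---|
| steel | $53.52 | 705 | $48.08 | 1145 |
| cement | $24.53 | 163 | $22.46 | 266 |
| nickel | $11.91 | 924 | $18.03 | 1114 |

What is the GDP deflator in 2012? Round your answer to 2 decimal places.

100.05

Nominal GDP 2012 = 48.08·1145 + 22.46·266 + 18.03·1114 = 81111.38.
Real GDP 2012 (at 2000 prices) = 53.52·1145 + 24.53·266 + 11.91·1114 = 81073.12.
Deflator = Nominal/Real × 100 = 81111.38/81073.12 × 100 = 100.047.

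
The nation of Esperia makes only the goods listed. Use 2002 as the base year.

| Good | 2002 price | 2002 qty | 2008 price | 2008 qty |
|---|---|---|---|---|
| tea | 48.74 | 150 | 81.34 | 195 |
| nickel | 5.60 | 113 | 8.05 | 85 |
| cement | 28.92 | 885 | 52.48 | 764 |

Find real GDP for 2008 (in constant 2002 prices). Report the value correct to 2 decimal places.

Real GDP 2008 = Σ (p_2002 × q_2008) = 48.74·195 + 5.60·85 + 28.92·764 = 32075.18.

32075.18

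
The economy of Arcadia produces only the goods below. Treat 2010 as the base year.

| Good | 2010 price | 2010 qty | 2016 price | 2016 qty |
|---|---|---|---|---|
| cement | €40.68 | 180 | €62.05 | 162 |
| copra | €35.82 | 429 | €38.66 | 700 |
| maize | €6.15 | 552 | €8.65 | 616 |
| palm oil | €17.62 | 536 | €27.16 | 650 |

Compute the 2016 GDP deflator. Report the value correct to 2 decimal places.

Nominal GDP 2016 = 62.05·162 + 38.66·700 + 8.65·616 + 27.16·650 = 60096.50.
Real GDP 2016 (at 2010 prices) = 40.68·162 + 35.82·700 + 6.15·616 + 17.62·650 = 46905.56.
Deflator = Nominal/Real × 100 = 60096.50/46905.56 × 100 = 128.122.

128.12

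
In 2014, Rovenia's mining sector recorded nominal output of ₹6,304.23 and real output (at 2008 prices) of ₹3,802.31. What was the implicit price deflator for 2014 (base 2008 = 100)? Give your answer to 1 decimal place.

165.8

implicit price deflator = (Nominal / Real) × 100 = 6304.23 / 3802.31 × 100 = 165.80.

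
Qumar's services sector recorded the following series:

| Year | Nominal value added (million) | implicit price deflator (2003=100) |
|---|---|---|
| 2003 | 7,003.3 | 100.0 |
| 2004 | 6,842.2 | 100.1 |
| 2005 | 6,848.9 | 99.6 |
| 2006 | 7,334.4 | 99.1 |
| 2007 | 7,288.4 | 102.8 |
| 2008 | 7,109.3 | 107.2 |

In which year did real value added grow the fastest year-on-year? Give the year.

2004: real = 6842.2/1.001 = 6835.36; growth vs 2003 (7003.30) = -2.40%.
2005: real = 6848.9/0.996 = 6876.41; growth vs 2004 (6835.36) = 0.60%.
2006: real = 7334.4/0.991 = 7401.01; growth vs 2005 (6876.41) = 7.63%.
2007: real = 7288.4/1.028 = 7089.88; growth vs 2006 (7401.01) = -4.20%.
2008: real = 7109.3/1.072 = 6631.81; growth vs 2007 (7089.88) = -6.46%.

2006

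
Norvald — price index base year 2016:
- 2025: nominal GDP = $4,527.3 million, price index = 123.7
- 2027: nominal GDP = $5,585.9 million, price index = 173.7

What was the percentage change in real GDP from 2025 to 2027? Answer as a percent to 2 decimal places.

-12.13%

Deflate each year: 2025 → 4527.3/1.237 = 3659.90; 2027 → 5585.9/1.737 = 3215.83.
So real GDP changed by 3215.83/3659.90 − 1 = -0.1213, i.e. -12.13%.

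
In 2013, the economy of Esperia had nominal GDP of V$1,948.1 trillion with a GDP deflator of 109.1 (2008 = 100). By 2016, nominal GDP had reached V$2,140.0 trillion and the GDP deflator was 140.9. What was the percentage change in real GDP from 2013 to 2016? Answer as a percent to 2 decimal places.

Real GDP 2013 = 1948.1 / 1.091 = 1785.61.
Real GDP 2016 = 2140.0 / 1.409 = 1518.81.
Real growth = 1518.81 / 1785.61 − 1 = -0.1494.

-14.94%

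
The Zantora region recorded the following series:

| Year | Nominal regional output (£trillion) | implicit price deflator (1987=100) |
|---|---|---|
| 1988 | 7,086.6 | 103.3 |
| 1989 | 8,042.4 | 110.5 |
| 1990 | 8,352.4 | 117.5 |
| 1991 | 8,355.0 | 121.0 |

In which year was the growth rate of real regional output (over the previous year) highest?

1989

1989: real = 8042.4/1.105 = 7278.19; growth vs 1988 (6860.21) = 6.09%.
1990: real = 8352.4/1.175 = 7108.43; growth vs 1989 (7278.19) = -2.33%.
1991: real = 8355.0/1.210 = 6904.96; growth vs 1990 (7108.43) = -2.86%.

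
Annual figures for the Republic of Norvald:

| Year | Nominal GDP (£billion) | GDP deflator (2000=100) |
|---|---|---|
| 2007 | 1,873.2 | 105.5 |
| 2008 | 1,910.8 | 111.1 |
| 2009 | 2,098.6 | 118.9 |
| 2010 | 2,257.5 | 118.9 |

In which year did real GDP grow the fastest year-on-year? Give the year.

2008: real = 1910.8/1.111 = 1719.89; growth vs 2007 (1775.55) = -3.13%.
2009: real = 2098.6/1.189 = 1765.01; growth vs 2008 (1719.89) = 2.62%.
2010: real = 2257.5/1.189 = 1898.65; growth vs 2009 (1765.01) = 7.57%.

2010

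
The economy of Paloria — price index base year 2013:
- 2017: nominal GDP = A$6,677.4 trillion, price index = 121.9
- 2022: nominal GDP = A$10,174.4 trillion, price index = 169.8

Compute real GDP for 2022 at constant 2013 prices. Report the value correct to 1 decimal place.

A$5,992.0 trillion

Real GDP = Nominal / (price index/100) = 10174.4 / 1.698 = 5991.99.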